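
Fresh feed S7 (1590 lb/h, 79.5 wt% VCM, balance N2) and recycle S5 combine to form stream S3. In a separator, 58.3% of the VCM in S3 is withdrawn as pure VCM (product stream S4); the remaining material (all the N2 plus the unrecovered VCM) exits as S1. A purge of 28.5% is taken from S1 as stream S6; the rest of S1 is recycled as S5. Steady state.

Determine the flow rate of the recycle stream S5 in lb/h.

N2 enters only via S7 and leaves only via the purge: 1590×0.205 = 0.285×(N2 in S1), and the separator passes all N2, so N2 in S3 = N2 in S1 = 1143.7 lb/h.
VCM in S3: m_A = 1590×0.795 + (1−0.285)·(1−0.583)·m_A, so m_A = 1264/0.7018 = 1801 lb/h.
S1 = (1−0.583)×1801 + 1143.7 = 1894.7 lb/h.
Recycle S5 = (1−0.285)×1894.7 = 1354.7 lb/h.

1355 lb/h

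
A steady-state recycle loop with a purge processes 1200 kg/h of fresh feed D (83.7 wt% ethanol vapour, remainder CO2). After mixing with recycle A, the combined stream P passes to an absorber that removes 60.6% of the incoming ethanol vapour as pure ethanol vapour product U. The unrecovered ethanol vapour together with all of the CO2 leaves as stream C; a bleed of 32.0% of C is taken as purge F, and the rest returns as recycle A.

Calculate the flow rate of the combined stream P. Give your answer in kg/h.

1983 kg/h

CO2 enters only via D and leaves only via the purge: 1200×0.163 = 0.320×(CO2 in C), and the absorber passes all CO2, so CO2 in P = CO2 in C = 611.25 kg/h.
ethanol vapour in P: m_A = 1200×0.837 + (1−0.320)·(1−0.606)·m_A, so m_A = 1004.4/0.7321 = 1372 kg/h.
P = 1372 + 611.25 = 1983.2 kg/h.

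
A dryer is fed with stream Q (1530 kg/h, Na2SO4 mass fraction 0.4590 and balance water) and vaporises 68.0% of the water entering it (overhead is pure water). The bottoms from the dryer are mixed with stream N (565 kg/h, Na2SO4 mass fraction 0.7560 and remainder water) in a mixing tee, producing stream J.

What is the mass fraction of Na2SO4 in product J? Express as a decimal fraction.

Vapour removed = 0.680×0.541×1530 = 562.86 kg/h; concentrate = 967.14 kg/h.
Na2SO4 reaching the mixer = 702.27 (from concentrate) + 565×0.756 = 1129.4 kg/h.
Product flow = 967.14 + 565 = 1532.1 kg/h; Na2SO4 fraction = 0.7371.

0.7371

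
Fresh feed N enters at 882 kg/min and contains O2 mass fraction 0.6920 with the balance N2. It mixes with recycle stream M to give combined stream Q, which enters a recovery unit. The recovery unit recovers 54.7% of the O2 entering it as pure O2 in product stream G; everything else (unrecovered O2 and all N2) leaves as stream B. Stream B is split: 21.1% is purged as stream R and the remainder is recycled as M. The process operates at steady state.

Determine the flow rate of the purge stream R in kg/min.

N2 enters only via N and leaves only via the purge: 882×0.308 = 0.211×(N2 in B), and the recovery unit passes all N2, so N2 in Q = N2 in B = 1287.5 kg/min.
O2 in Q: m_A = 882×0.692 + (1−0.211)·(1−0.547)·m_A, so m_A = 610.34/0.6426 = 949.83 kg/min.
B = (1−0.547)×949.83 + 1287.5 = 1717.7 kg/min.
Purge R = 0.211×1717.7 = 362.44 kg/min.

362.4 kg/min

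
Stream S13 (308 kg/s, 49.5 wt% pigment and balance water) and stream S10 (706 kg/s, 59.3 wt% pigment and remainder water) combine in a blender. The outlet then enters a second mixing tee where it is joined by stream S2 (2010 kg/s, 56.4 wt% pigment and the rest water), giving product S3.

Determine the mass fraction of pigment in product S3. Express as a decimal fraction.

Overall, product flow = 3024 kg/s.
pigment in = 308×0.495 + 706×0.593 + 2010×0.564 = 1704.8 kg/s.
pigment fraction in S3 = 0.564.

0.564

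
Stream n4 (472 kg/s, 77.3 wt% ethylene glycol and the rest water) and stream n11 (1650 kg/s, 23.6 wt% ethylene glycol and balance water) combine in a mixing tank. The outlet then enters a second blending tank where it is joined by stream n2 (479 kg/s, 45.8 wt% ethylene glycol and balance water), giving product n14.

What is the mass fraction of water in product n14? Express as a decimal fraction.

Overall, product flow = 2601 kg/s.
water in = 472×0.227 + 1650×0.764 + 479×0.542 = 1627.4 kg/s.
water fraction in n14 = 0.626.

0.626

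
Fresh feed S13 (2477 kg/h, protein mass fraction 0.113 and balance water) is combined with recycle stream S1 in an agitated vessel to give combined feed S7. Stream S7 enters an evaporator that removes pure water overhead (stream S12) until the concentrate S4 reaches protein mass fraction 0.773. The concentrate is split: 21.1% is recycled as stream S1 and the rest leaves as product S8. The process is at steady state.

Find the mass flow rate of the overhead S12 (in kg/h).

Overall protein balance (none leaves overhead): protein in fresh feed = protein in product, i.e. 2477×0.113 = (1−0.211)·S4·0.773.
S4 = 279.9/(0.773×0.789) = 458.93 kg/h.
Recycle S1 = 0.211×458.93 = 96.835 kg/h.
Combined feed S7 = 2477 + 96.835 = 2573.8 kg/h.
Overhead S12 = S7 − S4 = 2573.8 − 458.93 = 2114.9 kg/h.

2115 kg/h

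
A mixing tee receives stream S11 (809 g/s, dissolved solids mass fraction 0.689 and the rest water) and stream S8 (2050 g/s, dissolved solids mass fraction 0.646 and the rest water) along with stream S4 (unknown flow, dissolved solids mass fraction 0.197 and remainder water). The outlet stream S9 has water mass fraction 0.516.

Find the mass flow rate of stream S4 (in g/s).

Let S4 be the unknown flow. Total out = 2859 + S4.
water balance: 977.3 + 0.803·S4 = 0.516·(2859 + S4)
(0.803 − 0.516)·S4 = 0.516×2859 − 977.3 = 497.95
S4 = 497.95 / 0.287 = 1735 g/s

1735 g/s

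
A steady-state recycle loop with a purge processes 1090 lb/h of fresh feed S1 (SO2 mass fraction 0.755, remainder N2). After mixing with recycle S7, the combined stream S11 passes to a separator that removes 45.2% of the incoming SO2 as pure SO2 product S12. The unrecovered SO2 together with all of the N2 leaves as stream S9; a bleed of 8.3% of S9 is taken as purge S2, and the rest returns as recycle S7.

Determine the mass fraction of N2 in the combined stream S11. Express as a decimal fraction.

0.660

N2 enters only via S1 and leaves only via the purge: 1090×0.245 = 0.083×(N2 in S9), and the separator passes all N2, so N2 in S11 = N2 in S9 = 3217.5 lb/h.
SO2 in S11: m_A = 1090×0.755 + (1−0.083)·(1−0.452)·m_A, so m_A = 822.95/0.4975 = 1654.2 lb/h.
S11 = 1654.2 + 3217.5 = 4871.7 lb/h.
N2 fraction in S11 = 3217.5/4871.7 = 0.660.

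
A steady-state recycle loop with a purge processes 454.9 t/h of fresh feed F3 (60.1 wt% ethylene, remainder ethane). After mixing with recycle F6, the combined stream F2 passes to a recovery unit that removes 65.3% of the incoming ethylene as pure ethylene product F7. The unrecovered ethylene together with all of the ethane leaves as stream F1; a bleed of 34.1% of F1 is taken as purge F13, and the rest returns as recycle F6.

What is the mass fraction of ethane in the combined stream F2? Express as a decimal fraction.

0.6003

ethane enters only via F3 and leaves only via the purge: 454.9×0.399 = 0.341×(ethane in F1), and the recovery unit passes all ethane, so ethane in F2 = ethane in F1 = 532.27 t/h.
ethylene in F2: m_A = 454.9×0.601 + (1−0.341)·(1−0.653)·m_A, so m_A = 273.39/0.7713 = 354.45 t/h.
F2 = 354.45 + 532.27 = 886.72 t/h.
ethane fraction in F2 = 532.27/886.72 = 0.6003.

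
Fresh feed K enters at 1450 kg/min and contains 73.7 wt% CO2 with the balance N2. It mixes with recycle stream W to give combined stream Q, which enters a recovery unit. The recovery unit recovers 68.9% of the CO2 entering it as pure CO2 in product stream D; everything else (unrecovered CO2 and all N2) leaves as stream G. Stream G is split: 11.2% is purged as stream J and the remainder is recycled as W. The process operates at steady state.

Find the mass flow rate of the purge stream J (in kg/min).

432.8 kg/min

N2 enters only via K and leaves only via the purge: 1450×0.263 = 0.112×(N2 in G), and the recovery unit passes all N2, so N2 in Q = N2 in G = 3404.9 kg/min.
CO2 in Q: m_A = 1450×0.737 + (1−0.112)·(1−0.689)·m_A, so m_A = 1068.7/0.7238 = 1476.4 kg/min.
G = (1−0.689)×1476.4 + 3404.9 = 3864.1 kg/min.
Purge J = 0.112×3864.1 = 432.78 kg/min.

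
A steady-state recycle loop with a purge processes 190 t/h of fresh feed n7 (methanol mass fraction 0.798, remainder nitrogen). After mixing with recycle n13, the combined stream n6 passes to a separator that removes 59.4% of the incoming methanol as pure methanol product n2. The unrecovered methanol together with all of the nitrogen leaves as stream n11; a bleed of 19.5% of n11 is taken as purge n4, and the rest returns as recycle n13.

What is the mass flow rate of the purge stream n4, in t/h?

nitrogen enters only via n7 and leaves only via the purge: 190×0.202 = 0.195×(nitrogen in n11), and the separator passes all nitrogen, so nitrogen in n6 = nitrogen in n11 = 196.82 t/h.
methanol in n6: m_A = 190×0.798 + (1−0.195)·(1−0.594)·m_A, so m_A = 151.62/0.6732 = 225.23 t/h.
n11 = (1−0.594)×225.23 + 196.82 = 288.27 t/h.
Purge n4 = 0.195×288.27 = 56.212 t/h.

56.21 t/h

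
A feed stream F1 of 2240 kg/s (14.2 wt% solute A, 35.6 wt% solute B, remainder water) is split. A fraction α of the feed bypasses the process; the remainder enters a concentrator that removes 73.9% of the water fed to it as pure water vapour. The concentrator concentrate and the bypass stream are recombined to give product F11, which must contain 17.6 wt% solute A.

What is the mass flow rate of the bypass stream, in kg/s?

All 2240×0.142 = 318.08 kg/s of solute A reaches F11, so F11 = 318.08/0.176 = 1807.3 kg/s and vapour = 432.73 kg/s.
The evaporator receives (1−α)·2240 of feed at 0.502 water and removes 0.739 of that water:
0.739×0.502×(1−α)×2240 = 432.73
(1−α) = 432.73/830.99 = 0.5207;  α = 0.4793.
Bypass flow = 0.4793×2240 = 1073.6 kg/s.

1074 kg/s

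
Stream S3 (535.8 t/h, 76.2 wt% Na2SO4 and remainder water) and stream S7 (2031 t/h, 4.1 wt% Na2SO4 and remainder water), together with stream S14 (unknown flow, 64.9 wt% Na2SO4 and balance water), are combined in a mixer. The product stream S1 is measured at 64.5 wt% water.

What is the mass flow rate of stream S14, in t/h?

Let S14 be the unknown flow. Total out = 2566.8 + S14.
water balance: 2075.2 + 0.351·S14 = 0.645·(2566.8 + S14)
(0.351 − 0.645)·S14 = 0.645×2566.8 − 2075.2 = -419.66
S14 = -419.66 / -0.294 = 1427.4 t/h

1427 t/h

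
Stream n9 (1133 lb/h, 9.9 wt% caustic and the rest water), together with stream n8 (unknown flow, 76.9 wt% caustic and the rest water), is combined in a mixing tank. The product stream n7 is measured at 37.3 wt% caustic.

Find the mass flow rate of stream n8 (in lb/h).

783.9 lb/h

Let n8 be the unknown flow. Total out = 1133 + n8.
caustic balance: 112.17 + 0.769·n8 = 0.373·(1133 + n8)
(0.769 − 0.373)·n8 = 0.373×1133 − 112.17 = 310.44
n8 = 310.44 / 0.396 = 783.94 lb/h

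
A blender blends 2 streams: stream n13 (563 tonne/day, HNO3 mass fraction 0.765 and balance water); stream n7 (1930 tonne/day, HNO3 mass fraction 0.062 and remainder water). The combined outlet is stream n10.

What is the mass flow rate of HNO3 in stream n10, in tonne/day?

550.4 tonne/day

HNO3 out = HNO3 in = 563×0.765 + 1930×0.062 = 550.36 tonne/day.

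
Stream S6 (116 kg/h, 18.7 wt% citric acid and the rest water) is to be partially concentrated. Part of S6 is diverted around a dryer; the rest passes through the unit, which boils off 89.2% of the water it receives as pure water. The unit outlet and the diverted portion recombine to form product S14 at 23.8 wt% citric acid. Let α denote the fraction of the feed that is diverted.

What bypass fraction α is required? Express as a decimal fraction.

All 116×0.187 = 21.692 kg/h of citric acid reaches S14, so S14 = 21.692/0.238 = 91.143 kg/h and vapour = 24.857 kg/h.
The evaporator receives (1−α)·116 of feed at 0.813 water and removes 0.892 of that water:
0.892×0.813×(1−α)×116 = 24.857
(1−α) = 24.857/84.123 = 0.2955;  α = 0.7045.

0.705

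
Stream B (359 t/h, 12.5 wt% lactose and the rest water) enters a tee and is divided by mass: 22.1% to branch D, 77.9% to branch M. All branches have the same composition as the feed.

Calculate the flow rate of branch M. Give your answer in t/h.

279.7 t/h

Branch M flow = 0.779×359 = 279.66 t/h.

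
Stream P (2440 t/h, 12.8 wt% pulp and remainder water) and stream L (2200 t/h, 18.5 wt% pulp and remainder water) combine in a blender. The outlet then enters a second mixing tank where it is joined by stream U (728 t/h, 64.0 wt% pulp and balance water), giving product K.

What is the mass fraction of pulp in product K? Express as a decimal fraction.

0.221

Overall, product flow = 5368 t/h.
pulp in = 2440×0.128 + 2200×0.185 + 728×0.640 = 1185.2 t/h.
pulp fraction in K = 0.221.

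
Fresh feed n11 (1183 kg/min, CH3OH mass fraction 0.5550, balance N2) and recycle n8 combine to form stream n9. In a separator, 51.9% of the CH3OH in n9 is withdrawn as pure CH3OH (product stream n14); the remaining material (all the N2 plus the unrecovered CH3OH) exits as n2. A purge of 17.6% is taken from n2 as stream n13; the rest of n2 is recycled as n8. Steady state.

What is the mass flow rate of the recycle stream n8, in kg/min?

N2 enters only via n11 and leaves only via the purge: 1183×0.445 = 0.176×(N2 in n2), and the separator passes all N2, so N2 in n9 = N2 in n2 = 2991.1 kg/min.
CH3OH in n9: m_A = 1183×0.555 + (1−0.176)·(1−0.519)·m_A, so m_A = 656.57/0.6037 = 1087.6 kg/min.
n2 = (1−0.519)×1087.6 + 2991.1 = 3514.3 kg/min.
Recycle n8 = (1−0.176)×3514.3 = 2895.8 kg/min.

2896 kg/min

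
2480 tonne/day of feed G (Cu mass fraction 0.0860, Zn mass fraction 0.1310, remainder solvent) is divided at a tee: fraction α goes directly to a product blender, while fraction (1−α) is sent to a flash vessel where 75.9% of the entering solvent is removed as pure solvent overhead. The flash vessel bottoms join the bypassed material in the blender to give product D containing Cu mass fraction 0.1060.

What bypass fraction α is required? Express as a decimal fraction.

0.683

All 2480×0.086 = 213.28 tonne/day of Cu reaches D, so D = 213.28/0.106 = 2012.1 tonne/day and vapour = 467.92 tonne/day.
The evaporator receives (1−α)·2480 of feed at 0.783 solvent and removes 0.759 of that solvent:
0.759×0.783×(1−α)×2480 = 467.92
(1−α) = 467.92/1473.9 = 0.3175;  α = 0.6825.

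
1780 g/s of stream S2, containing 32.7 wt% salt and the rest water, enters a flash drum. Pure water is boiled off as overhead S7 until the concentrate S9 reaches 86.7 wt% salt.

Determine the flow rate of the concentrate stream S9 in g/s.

671.3 g/s

salt is conserved: 1780×0.327 = 582.06 g/s all reports to the concentrate.
Concentrate = 582.06/(target fraction) = 671.35 g/s.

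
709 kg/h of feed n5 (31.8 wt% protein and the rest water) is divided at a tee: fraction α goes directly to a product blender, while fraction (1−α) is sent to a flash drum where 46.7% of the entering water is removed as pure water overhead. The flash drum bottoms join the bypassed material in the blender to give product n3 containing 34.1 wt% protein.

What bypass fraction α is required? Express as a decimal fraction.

All 709×0.318 = 225.46 kg/h of protein reaches n3, so n3 = 225.46/0.341 = 661.18 kg/h and vapour = 47.821 kg/h.
The evaporator receives (1−α)·709 of feed at 0.682 water and removes 0.467 of that water:
0.467×0.682×(1−α)×709 = 47.821
(1−α) = 47.821/225.81 = 0.2118;  α = 0.7882.

0.788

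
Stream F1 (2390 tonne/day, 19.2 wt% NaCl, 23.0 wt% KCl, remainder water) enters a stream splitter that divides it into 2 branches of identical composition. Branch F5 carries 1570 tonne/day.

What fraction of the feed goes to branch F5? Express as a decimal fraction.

0.657

Fraction to F5 = 1570/2390 = 0.6569.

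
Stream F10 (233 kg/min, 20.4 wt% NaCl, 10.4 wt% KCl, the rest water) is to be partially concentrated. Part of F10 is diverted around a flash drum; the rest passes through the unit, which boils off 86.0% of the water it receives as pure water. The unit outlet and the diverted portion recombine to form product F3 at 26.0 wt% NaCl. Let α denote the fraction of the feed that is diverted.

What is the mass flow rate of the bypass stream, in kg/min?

All 233×0.204 = 47.532 kg/min of NaCl reaches F3, so F3 = 47.532/0.260 = 182.82 kg/min and vapour = 50.185 kg/min.
The evaporator receives (1−α)·233 of feed at 0.692 water and removes 0.860 of that water:
0.860×0.692×(1−α)×233 = 50.185
(1−α) = 50.185/138.66 = 0.3619;  α = 0.6381.
Bypass flow = 0.6381×233 = 148.67 kg/min.

148.7 kg/min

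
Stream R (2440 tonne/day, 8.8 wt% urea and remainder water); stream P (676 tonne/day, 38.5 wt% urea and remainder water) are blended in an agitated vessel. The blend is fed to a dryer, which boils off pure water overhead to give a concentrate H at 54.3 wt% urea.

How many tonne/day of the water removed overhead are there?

2241 tonne/day

urea entering = 2440×0.088 + 676×0.385 = 474.98 tonne/day.
All urea reports to H, so H = 474.98/0.543 = 874.73 tonne/day.
Total feed = 3116 tonne/day; overhead = 3116 − 874.73 = 2241.3 tonne/day.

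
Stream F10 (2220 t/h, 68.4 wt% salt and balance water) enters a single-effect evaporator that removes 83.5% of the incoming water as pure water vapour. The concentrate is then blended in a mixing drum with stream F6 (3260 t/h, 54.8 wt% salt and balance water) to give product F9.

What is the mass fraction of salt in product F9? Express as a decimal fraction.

0.6753

Vapour removed = 0.835×0.316×2220 = 585.77 t/h; concentrate = 1634.2 t/h.
salt reaching the mixer = 1518.5 (from concentrate) + 3260×0.548 = 3305 t/h.
Product flow = 1634.2 + 3260 = 4894.2 t/h; salt fraction = 0.6753.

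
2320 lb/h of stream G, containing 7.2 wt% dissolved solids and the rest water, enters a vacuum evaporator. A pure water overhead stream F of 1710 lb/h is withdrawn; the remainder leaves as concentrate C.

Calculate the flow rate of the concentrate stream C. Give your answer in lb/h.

Concentrate = 2320 − 1710 = 610 lb/h.

610 lb/h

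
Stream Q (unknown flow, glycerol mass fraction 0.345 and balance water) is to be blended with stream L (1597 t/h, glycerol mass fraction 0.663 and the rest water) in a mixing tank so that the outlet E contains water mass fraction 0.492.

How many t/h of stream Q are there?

1519 t/h

Let Q be the unknown flow. Total out = 1597 + Q.
water balance: 538.19 + 0.655·Q = 0.492·(1597 + Q)
(0.655 − 0.492)·Q = 0.492×1597 − 538.19 = 247.53
Q = 247.53 / 0.163 = 1518.6 t/h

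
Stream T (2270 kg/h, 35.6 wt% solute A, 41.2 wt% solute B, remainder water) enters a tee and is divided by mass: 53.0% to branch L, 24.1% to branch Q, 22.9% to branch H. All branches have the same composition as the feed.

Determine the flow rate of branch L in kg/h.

1203 kg/h

Branch L flow = 0.530×2270 = 1203.1 kg/h.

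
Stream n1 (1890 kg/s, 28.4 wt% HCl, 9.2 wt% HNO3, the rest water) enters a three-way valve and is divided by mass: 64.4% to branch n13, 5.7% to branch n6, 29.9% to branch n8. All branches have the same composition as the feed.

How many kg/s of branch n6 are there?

Branch n6 flow = 0.057×1890 = 107.73 kg/s.

107.7 kg/s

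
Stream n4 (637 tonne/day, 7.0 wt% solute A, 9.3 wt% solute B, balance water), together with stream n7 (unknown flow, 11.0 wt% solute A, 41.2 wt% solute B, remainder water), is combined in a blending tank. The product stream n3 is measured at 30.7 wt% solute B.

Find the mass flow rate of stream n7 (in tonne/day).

Let n7 be the unknown flow. Total out = 637 + n7.
solute B balance: 59.241 + 0.412·n7 = 0.307·(637 + n7)
(0.412 − 0.307)·n7 = 0.307×637 − 59.241 = 136.32
n7 = 136.32 / 0.105 = 1298.3 tonne/day

1298 tonne/day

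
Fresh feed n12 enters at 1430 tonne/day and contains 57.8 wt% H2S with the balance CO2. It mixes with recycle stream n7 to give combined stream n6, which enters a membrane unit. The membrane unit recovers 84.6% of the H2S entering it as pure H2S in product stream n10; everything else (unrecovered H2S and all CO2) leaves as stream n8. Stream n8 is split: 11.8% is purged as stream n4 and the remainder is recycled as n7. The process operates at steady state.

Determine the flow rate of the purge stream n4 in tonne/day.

CO2 enters only via n12 and leaves only via the purge: 1430×0.422 = 0.118×(CO2 in n8), and the membrane unit passes all CO2, so CO2 in n6 = CO2 in n8 = 5114.1 tonne/day.
H2S in n6: m_A = 1430×0.578 + (1−0.118)·(1−0.846)·m_A, so m_A = 826.54/0.8642 = 956.45 tonne/day.
n8 = (1−0.846)×956.45 + 5114.1 = 5261.4 tonne/day.
Purge n4 = 0.118×5261.4 = 620.84 tonne/day.

620.8 tonne/day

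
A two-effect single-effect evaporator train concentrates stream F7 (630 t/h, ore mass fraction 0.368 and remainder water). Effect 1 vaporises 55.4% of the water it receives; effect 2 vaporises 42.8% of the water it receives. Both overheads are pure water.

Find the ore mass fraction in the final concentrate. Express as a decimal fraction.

0.695

water in feed = 630×0.632 = 398.16 t/h.
After stage 1: water left = (1−0.554)×398.16 = 177.58; stream total = 409.42 t/h.
After stage 2: water left = (1−0.428)×177.58 = 101.58; final concentrate = 333.42 t/h.
ore fraction = 231.84/333.42 = 0.695.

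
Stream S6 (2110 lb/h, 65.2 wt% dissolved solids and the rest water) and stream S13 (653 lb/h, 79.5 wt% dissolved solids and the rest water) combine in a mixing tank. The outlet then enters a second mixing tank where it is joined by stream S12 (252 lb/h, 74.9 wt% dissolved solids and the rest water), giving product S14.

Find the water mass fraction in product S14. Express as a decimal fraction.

0.309

Overall, product flow = 3015 lb/h.
water in = 2110×0.348 + 653×0.205 + 252×0.251 = 931.4 lb/h.
water fraction in S14 = 0.309.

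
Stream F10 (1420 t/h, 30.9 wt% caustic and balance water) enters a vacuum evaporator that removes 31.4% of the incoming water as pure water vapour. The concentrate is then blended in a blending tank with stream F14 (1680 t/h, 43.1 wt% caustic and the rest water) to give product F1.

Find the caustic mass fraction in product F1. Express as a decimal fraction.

0.417

Vapour removed = 0.314×0.691×1420 = 308.1 t/h; concentrate = 1111.9 t/h.
caustic reaching the mixer = 438.78 (from concentrate) + 1680×0.431 = 1162.9 t/h.
Product flow = 1111.9 + 1680 = 2791.9 t/h; caustic fraction = 0.417.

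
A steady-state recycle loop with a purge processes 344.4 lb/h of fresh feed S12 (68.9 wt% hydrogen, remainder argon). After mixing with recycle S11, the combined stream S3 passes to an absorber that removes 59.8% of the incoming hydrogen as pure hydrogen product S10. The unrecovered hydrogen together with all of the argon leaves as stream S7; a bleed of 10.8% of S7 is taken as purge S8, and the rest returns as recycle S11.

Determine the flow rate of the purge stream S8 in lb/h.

123.2 lb/h

argon enters only via S12 and leaves only via the purge: 344.4×0.311 = 0.108×(argon in S7), and the absorber passes all argon, so argon in S3 = argon in S7 = 991.74 lb/h.
hydrogen in S3: m_A = 344.4×0.689 + (1−0.108)·(1−0.598)·m_A, so m_A = 237.29/0.6414 = 369.95 lb/h.
S7 = (1−0.598)×369.95 + 991.74 = 1140.5 lb/h.
Purge S8 = 0.108×1140.5 = 123.17 lb/h.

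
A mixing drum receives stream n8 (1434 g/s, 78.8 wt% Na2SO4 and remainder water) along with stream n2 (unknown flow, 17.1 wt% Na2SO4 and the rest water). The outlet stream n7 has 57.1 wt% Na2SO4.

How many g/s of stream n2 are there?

777.9 g/s

Let n2 be the unknown flow. Total out = 1434 + n2.
Na2SO4 balance: 1130 + 0.171·n2 = 0.571·(1434 + n2)
(0.171 − 0.571)·n2 = 0.571×1434 − 1130 = -311.18
n2 = -311.18 / -0.400 = 777.95 g/s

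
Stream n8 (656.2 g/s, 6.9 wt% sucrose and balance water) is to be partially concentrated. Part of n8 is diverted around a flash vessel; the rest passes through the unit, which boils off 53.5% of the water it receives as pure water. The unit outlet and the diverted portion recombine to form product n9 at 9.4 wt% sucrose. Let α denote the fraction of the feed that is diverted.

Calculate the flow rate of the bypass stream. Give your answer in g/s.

All 656.2×0.069 = 45.278 g/s of sucrose reaches n9, so n9 = 45.278/0.094 = 481.68 g/s and vapour = 174.52 g/s.
The evaporator receives (1−α)·656.2 of feed at 0.931 water and removes 0.535 of that water:
0.535×0.931×(1−α)×656.2 = 174.52
(1−α) = 174.52/326.84 = 0.5340;  α = 0.4660.
Bypass flow = 0.4660×656.2 = 305.82 g/s.

305.8 g/s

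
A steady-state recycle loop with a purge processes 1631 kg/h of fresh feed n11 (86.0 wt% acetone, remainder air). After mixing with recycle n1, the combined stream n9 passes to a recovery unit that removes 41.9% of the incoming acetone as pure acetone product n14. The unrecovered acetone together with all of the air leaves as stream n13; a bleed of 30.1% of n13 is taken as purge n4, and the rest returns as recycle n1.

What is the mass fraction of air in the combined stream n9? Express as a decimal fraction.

0.243

air enters only via n11 and leaves only via the purge: 1631×0.140 = 0.301×(air in n13), and the recovery unit passes all air, so air in n9 = air in n13 = 758.6 kg/h.
acetone in n9: m_A = 1631×0.860 + (1−0.301)·(1−0.419)·m_A, so m_A = 1402.7/0.5939 = 2361.9 kg/h.
n9 = 2361.9 + 758.6 = 3120.5 kg/h.
air fraction in n9 = 758.6/3120.5 = 0.243.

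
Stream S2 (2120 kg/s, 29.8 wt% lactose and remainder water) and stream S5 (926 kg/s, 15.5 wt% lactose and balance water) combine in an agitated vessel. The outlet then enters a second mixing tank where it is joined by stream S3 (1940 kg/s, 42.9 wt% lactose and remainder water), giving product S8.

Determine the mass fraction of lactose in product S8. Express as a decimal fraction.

Overall, product flow = 4986 kg/s.
lactose in = 2120×0.298 + 926×0.155 + 1940×0.429 = 1607.5 kg/s.
lactose fraction in S8 = 0.322.

0.322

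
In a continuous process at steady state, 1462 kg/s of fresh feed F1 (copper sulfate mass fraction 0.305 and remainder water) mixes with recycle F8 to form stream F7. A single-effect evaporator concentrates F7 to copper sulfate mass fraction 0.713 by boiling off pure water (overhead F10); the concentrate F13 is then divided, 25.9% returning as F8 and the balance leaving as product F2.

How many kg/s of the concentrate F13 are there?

844 kg/s

Overall copper sulfate balance (none leaves overhead): copper sulfate in fresh feed = copper sulfate in product, i.e. 1462×0.305 = (1−0.259)·F13·0.713.
F13 = 445.91/(0.713×0.741) = 843.99 kg/s.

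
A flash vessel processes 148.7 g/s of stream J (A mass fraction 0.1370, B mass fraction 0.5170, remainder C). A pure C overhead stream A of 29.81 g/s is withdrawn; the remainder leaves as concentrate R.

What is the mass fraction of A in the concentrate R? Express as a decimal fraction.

A is not removed: 148.7×0.137 = 20.372 g/s of A enters R.
Concentrate = 148.7 − 29.81 = 118.89 g/s.
Mass fraction = 20.372/118.89 = 0.1714.

0.1714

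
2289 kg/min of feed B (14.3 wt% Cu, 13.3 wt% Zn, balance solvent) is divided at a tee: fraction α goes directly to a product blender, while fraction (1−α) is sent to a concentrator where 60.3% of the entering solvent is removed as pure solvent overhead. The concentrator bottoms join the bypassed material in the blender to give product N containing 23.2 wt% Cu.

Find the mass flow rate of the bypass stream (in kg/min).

All 2289×0.143 = 327.33 kg/min of Cu reaches N, so N = 327.33/0.232 = 1410.9 kg/min and vapour = 878.11 kg/min.
The evaporator receives (1−α)·2289 of feed at 0.724 solvent and removes 0.603 of that solvent:
0.603×0.724×(1−α)×2289 = 878.11
(1−α) = 878.11/999.31 = 0.8787;  α = 0.1213.
Bypass flow = 0.1213×2289 = 277.63 kg/min.

277.6 kg/min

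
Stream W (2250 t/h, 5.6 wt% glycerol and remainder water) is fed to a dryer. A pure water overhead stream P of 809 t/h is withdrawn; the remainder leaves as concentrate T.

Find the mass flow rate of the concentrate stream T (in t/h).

Concentrate = 2250 − 809 = 1441 t/h.

1441 t/h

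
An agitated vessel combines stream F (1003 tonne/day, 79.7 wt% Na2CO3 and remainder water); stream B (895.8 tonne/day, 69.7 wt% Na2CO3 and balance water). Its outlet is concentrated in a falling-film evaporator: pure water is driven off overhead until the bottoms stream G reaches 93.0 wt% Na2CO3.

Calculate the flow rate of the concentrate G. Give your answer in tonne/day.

1531 tonne/day

Na2CO3 entering = 1003×0.797 + 895.8×0.697 = 1423.8 tonne/day.
All Na2CO3 reports to G, so G = 1423.8/0.930 = 1530.9 tonne/day.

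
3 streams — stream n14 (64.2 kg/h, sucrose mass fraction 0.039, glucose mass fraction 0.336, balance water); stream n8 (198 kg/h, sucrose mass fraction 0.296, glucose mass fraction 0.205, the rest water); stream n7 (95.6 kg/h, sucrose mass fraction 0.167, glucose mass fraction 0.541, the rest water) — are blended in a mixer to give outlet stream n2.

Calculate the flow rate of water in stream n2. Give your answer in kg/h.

166.8 kg/h

water out = water in = 64.2×0.625 + 198×0.499 + 95.6×0.292 = 166.84 kg/h.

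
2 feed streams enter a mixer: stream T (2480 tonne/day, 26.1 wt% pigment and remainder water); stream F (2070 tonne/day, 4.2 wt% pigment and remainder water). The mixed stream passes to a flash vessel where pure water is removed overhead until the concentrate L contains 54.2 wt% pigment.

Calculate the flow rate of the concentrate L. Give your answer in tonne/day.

pigment entering = 2480×0.261 + 2070×0.042 = 734.22 tonne/day.
All pigment reports to L, so L = 734.22/0.542 = 1354.6 tonne/day.

1355 tonne/day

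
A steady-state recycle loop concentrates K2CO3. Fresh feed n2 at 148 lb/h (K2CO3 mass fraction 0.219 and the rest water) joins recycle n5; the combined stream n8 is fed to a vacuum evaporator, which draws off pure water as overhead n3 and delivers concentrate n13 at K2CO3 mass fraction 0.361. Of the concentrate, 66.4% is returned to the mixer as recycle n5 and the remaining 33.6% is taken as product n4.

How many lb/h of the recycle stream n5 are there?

Overall K2CO3 balance (none leaves overhead): K2CO3 in fresh feed = K2CO3 in product, i.e. 148×0.219 = (1−0.664)·n13·0.361.
n13 = 32.412/(0.361×0.336) = 267.21 lb/h.
Recycle n5 = 0.664×267.21 = 177.43 lb/h.

177.4 lb/h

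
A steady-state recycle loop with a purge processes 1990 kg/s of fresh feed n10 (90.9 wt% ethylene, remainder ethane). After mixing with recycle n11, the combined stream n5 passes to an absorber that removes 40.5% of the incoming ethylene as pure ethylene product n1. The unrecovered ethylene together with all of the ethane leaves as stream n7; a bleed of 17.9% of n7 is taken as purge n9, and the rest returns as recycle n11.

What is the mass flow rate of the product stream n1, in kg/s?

1432 kg/s

ethylene in n5: m_A = 1990×0.909 + (1−0.179)·(1−0.405)·m_A, so m_A = 1808.9/0.5115 = 3536.4 kg/s.
Product n1 = 0.405×3536.4 = 1432.3 kg/s.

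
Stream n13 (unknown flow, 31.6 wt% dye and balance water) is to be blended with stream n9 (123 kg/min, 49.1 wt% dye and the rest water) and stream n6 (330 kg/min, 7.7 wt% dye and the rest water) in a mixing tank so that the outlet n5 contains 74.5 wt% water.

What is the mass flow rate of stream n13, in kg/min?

Let n13 be the unknown flow. Total out = 453 + n13.
water balance: 367.2 + 0.684·n13 = 0.745·(453 + n13)
(0.684 − 0.745)·n13 = 0.745×453 − 367.2 = -29.712
n13 = -29.712 / -0.061 = 487.08 kg/min

487.1 kg/min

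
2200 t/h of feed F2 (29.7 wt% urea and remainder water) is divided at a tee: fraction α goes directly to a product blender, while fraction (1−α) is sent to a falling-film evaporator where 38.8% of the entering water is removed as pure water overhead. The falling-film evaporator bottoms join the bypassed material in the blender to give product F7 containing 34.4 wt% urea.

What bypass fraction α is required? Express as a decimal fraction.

0.499

All 2200×0.297 = 653.4 t/h of urea reaches F7, so F7 = 653.4/0.344 = 1899.4 t/h and vapour = 300.58 t/h.
The evaporator receives (1−α)·2200 of feed at 0.703 water and removes 0.388 of that water:
0.388×0.703×(1−α)×2200 = 300.58
(1−α) = 300.58/600.08 = 0.5009;  α = 0.4991.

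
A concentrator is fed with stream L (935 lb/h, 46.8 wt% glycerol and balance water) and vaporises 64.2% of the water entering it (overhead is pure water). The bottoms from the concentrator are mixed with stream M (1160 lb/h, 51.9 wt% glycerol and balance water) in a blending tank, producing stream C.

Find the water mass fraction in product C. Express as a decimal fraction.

0.4145

Vapour removed = 0.642×0.532×935 = 319.34 lb/h; concentrate = 615.66 lb/h.
water reaching the mixer = 178.08 (from concentrate) + 1160×0.481 = 736.04 lb/h.
Product flow = 615.66 + 1160 = 1775.7 lb/h; water fraction = 0.4145.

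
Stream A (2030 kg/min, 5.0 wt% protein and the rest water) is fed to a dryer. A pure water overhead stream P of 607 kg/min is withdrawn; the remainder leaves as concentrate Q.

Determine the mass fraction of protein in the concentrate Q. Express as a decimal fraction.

0.071

protein is not removed: 2030×0.050 = 101.5 kg/min of protein enters Q.
Concentrate = 2030 − 607 = 1423 kg/min.
Mass fraction = 101.5/1423 = 0.071.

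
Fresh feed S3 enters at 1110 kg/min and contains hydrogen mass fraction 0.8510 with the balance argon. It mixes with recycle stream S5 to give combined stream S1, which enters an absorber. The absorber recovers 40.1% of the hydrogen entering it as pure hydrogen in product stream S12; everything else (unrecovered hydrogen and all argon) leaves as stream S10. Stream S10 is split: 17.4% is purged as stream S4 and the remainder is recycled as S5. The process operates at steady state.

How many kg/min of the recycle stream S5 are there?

argon enters only via S3 and leaves only via the purge: 1110×0.149 = 0.174×(argon in S10), and the absorber passes all argon, so argon in S1 = argon in S10 = 950.52 kg/min.
hydrogen in S1: m_A = 1110×0.851 + (1−0.174)·(1−0.401)·m_A, so m_A = 944.61/0.5052 = 1869.7 kg/min.
S10 = (1−0.401)×1869.7 + 950.52 = 2070.5 kg/min.
Recycle S5 = (1−0.174)×2070.5 = 1710.2 kg/min.

1710 kg/min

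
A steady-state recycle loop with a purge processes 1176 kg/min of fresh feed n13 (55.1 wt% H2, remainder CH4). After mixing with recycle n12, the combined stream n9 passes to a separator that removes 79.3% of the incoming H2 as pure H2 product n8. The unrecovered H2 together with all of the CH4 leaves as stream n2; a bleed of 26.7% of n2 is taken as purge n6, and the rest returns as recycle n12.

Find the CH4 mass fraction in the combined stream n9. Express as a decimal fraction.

CH4 enters only via n13 and leaves only via the purge: 1176×0.449 = 0.267×(CH4 in n2), and the separator passes all CH4, so CH4 in n9 = CH4 in n2 = 1977.6 kg/min.
H2 in n9: m_A = 1176×0.551 + (1−0.267)·(1−0.793)·m_A, so m_A = 647.98/0.8483 = 763.88 kg/min.
n9 = 763.88 + 1977.6 = 2741.5 kg/min.
CH4 fraction in n9 = 1977.6/2741.5 = 0.721.

0.721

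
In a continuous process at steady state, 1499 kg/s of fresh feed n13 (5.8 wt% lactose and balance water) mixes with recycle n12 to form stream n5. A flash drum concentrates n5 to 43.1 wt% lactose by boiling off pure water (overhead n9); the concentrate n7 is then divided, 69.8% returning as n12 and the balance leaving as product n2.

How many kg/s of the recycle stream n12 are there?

Overall lactose balance (none leaves overhead): lactose in fresh feed = lactose in product, i.e. 1499×0.058 = (1−0.698)·n7·0.431.
n7 = 86.942/(0.431×0.302) = 667.95 kg/s.
Recycle n12 = 0.698×667.95 = 466.23 kg/s.

466.2 kg/s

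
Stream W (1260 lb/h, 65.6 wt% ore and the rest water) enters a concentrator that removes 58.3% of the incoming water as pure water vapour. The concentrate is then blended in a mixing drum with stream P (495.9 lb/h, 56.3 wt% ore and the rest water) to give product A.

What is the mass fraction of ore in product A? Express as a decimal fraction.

0.736

Vapour removed = 0.583×0.344×1260 = 252.7 lb/h; concentrate = 1007.3 lb/h.
ore reaching the mixer = 826.56 (from concentrate) + 495.9×0.563 = 1105.8 lb/h.
Product flow = 1007.3 + 495.9 = 1503.2 lb/h; ore fraction = 0.736.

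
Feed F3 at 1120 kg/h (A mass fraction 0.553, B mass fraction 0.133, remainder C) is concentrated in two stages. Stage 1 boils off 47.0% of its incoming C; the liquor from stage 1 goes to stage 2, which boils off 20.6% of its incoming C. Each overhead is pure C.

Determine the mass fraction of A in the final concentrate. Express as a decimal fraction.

C in feed = 1120×0.314 = 351.68 kg/h.
After stage 1: C left = (1−0.470)×351.68 = 186.39; stream total = 954.71 kg/h.
After stage 2: C left = (1−0.206)×186.39 = 147.99; final concentrate = 916.31 kg/h.
A fraction = 619.36/916.31 = 0.676.

0.676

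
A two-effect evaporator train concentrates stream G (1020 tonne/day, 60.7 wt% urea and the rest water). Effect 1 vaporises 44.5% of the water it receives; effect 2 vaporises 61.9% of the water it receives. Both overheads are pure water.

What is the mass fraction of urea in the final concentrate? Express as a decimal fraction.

0.8796

water in feed = 1020×0.393 = 400.86 tonne/day.
After stage 1: water left = (1−0.445)×400.86 = 222.48; stream total = 841.62 tonne/day.
After stage 2: water left = (1−0.619)×222.48 = 84.764; final concentrate = 703.9 tonne/day.
urea fraction = 619.14/703.9 = 0.8796.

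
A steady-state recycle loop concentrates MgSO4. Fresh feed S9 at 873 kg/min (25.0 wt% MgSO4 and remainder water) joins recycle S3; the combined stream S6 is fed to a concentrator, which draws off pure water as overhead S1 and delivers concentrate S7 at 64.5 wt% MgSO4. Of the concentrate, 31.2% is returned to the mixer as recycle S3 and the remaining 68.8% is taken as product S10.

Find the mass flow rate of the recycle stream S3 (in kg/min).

Overall MgSO4 balance (none leaves overhead): MgSO4 in fresh feed = MgSO4 in product, i.e. 873×0.250 = (1−0.312)·S7·0.645.
S7 = 218.25/(0.645×0.688) = 491.82 kg/min.
Recycle S3 = 0.312×491.82 = 153.45 kg/min.

153.4 kg/min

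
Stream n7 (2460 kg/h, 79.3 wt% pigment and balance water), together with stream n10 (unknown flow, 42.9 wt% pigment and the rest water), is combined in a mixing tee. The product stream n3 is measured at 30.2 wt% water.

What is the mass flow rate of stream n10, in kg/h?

868.8 kg/h

Let n10 be the unknown flow. Total out = 2460 + n10.
water balance: 509.22 + 0.571·n10 = 0.302·(2460 + n10)
(0.571 − 0.302)·n10 = 0.302×2460 − 509.22 = 233.7
n10 = 233.7 / 0.269 = 868.77 kg/h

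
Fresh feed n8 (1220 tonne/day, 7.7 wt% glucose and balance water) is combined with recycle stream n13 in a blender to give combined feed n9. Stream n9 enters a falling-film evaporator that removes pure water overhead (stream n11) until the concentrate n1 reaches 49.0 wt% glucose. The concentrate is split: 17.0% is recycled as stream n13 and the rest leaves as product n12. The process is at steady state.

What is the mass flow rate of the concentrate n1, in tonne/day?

Overall glucose balance (none leaves overhead): glucose in fresh feed = glucose in product, i.e. 1220×0.077 = (1−0.170)·n1·0.490.
n1 = 93.94/(0.490×0.830) = 230.98 tonne/day.

231 tonne/day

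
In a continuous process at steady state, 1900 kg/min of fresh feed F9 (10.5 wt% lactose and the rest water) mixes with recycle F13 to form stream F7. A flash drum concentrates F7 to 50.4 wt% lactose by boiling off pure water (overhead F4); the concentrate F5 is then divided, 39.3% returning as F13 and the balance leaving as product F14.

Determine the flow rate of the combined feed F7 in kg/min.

Overall lactose balance (none leaves overhead): lactose in fresh feed = lactose in product, i.e. 1900×0.105 = (1−0.393)·F5·0.504.
F5 = 199.5/(0.504×0.607) = 652.11 kg/min.
Recycle F13 = 0.393×652.11 = 256.28 kg/min.
Combined feed F7 = 1900 + 256.28 = 2156.3 kg/min.

2156 kg/min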